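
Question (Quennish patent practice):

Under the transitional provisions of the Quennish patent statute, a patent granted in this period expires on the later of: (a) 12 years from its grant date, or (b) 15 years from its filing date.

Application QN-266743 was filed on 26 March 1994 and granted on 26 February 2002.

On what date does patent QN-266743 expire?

February 26, 2014

(a) grant + 12 years → 26 February 2014.
(b) filing + 15 years → 26 March 2009.
Later of the two: 26 February 2014.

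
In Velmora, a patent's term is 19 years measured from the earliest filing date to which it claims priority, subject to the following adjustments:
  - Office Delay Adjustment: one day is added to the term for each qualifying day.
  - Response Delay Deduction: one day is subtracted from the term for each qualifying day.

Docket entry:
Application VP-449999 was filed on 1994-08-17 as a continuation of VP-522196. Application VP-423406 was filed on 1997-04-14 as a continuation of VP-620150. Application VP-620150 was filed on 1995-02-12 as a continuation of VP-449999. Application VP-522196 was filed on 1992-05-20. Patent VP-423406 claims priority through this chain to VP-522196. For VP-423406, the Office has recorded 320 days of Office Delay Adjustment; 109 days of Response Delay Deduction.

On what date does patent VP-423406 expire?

Earliest priority filing: 20 May 1992.
Base term: 20 May 1992 + 19 years → 20 May 2011.
Office Delay Adjustment: +320 days → 4 April 2012.
Response Delay Deduction: −109 days → 17 December 2011.

December 17, 2011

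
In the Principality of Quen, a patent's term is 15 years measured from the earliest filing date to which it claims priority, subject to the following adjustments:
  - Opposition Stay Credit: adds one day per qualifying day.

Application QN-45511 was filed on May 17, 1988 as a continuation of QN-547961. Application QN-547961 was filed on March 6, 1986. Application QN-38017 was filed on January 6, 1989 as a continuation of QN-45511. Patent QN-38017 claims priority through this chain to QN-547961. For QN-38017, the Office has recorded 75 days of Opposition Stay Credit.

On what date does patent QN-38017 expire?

Earliest priority filing: 6 March 1986.
Base term: 6 March 1986 + 15 years → 6 March 2001.
Opposition Stay Credit: +75 days → 20 May 2001.

2001-05-20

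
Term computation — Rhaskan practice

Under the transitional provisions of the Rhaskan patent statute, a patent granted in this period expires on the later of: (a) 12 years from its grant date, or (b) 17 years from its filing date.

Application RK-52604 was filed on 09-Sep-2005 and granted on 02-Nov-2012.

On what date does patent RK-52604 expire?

November 2, 2024

(a) grant + 12 years → 2 November 2024.
(b) filing + 17 years → 9 September 2022.
Later of the two: 2 November 2024.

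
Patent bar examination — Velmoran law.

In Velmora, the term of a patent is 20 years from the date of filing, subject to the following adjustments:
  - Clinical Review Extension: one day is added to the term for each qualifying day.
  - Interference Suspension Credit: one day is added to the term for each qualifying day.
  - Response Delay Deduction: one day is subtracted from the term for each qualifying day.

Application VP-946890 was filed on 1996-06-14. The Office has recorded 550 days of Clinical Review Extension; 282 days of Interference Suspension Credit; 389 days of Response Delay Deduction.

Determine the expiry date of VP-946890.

2017-08-31

Base term: filing date + 20 years → 14 June 2016.
Clinical Review Extension: +550 days → 16 December 2017.
Interference Suspension Credit: +282 days → 24 September 2018.
Response Delay Deduction: −389 days → 31 August 2017.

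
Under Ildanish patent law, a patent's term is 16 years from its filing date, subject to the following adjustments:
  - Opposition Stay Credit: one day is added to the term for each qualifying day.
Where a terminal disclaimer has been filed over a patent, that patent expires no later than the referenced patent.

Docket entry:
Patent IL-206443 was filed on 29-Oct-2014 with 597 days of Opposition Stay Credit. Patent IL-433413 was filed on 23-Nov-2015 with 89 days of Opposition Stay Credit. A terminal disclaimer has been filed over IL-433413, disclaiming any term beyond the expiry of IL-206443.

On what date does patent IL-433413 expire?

Natural term of IL-433413:
  Base: filing + 16 years → 23 November 2031.
  Opposition Stay Credit: +89 days → 20 February 2032.
Expiry of referenced patent IL-206443:
  Base: filing + 16 years → 29 October 2030.
  Opposition Stay Credit: +597 days → 17 June 2032.
Terminal disclaimer: IL-433413 expires on the earlier of 20 February 2032 and 17 June 2032.

2032-02-20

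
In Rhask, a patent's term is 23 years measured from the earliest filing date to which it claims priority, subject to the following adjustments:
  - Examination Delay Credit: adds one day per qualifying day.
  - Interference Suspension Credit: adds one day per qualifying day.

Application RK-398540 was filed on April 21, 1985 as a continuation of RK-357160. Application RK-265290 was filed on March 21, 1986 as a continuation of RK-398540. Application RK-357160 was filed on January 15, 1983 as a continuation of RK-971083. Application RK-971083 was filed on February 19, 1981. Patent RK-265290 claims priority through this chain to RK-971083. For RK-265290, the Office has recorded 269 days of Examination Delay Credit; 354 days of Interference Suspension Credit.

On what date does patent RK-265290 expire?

Earliest priority filing: 19 February 1981.
Base term: 19 February 1981 + 23 years → 19 February 2004.
Examination Delay Credit: +269 days → 14 November 2004.
Interference Suspension Credit: +354 days → 3 November 2005.

November 3, 2005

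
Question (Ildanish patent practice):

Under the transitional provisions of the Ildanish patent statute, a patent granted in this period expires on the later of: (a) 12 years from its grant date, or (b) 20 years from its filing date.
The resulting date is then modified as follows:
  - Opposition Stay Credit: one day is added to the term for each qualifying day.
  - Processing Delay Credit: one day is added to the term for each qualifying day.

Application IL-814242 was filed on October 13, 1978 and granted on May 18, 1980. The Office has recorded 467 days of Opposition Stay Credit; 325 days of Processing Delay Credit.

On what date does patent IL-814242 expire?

2000-12-13

(a) grant + 12 years → 18 May 1992.
(b) filing + 20 years → 13 October 1998.
Later of the two: 13 October 1998.
Opposition Stay Credit: +467 days → 23 January 2000.
Processing Delay Credit: +325 days → 13 December 2000.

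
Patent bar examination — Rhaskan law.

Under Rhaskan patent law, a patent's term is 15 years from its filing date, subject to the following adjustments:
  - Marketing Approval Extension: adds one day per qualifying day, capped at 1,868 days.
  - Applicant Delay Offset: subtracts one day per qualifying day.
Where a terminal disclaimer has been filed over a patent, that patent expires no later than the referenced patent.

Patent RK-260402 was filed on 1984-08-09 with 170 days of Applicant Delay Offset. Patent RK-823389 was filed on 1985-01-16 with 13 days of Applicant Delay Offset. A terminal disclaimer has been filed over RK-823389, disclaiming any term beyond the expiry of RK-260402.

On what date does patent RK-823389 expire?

Natural term of RK-823389:
  Base: filing + 15 years → 16 January 2000.
  Applicant Delay Offset: −13 days → 3 January 2000.
Expiry of referenced patent RK-260402:
  Base: filing + 15 years → 9 August 1999.
  Applicant Delay Offset: −170 days → 20 February 1999.
Terminal disclaimer: RK-823389 expires on the earlier of 3 January 2000 and 20 February 1999.

1999-02-20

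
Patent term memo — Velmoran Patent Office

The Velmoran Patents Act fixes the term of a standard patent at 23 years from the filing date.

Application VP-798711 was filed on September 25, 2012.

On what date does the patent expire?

September 25, 2035

Filing date + 23 years → 25 September 2035.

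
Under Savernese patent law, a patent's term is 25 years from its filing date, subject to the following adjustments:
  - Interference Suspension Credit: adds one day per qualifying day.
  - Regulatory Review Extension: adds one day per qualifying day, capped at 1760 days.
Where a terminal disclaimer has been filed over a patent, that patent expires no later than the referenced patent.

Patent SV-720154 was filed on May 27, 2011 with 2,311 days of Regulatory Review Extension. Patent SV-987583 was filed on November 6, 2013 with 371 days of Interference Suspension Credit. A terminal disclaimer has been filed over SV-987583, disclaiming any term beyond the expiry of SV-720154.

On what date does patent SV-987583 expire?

November 12, 2039

Natural term of SV-987583:
  Base: filing + 25 years → 6 November 2038.
  Interference Suspension Credit: +371 days → 12 November 2039.
Expiry of referenced patent SV-720154:
  Base: filing + 25 years → 27 May 2036.
  Regulatory Review Extension: 2311 days claimed exceeds the 1760-day cap, so +1760 days → 22 March 2041.
Terminal disclaimer: SV-987583 expires on the earlier of 12 November 2039 and 22 March 2041.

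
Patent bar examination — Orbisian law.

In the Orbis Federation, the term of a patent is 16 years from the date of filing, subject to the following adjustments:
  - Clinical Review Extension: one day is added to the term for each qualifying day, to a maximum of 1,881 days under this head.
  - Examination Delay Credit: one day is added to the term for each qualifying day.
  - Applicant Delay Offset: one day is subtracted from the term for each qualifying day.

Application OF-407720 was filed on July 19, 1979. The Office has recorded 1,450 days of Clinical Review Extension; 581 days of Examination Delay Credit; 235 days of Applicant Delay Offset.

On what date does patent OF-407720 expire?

2000-06-18

Base term: filing date + 16 years → 19 July 1995.
Clinical Review Extension: 1450 days (within the 1881-day cap) → +1450 days → 8 July 1999.
Examination Delay Credit: +581 days → 8 February 2001.
Applicant Delay Offset: −235 days → 18 June 2000.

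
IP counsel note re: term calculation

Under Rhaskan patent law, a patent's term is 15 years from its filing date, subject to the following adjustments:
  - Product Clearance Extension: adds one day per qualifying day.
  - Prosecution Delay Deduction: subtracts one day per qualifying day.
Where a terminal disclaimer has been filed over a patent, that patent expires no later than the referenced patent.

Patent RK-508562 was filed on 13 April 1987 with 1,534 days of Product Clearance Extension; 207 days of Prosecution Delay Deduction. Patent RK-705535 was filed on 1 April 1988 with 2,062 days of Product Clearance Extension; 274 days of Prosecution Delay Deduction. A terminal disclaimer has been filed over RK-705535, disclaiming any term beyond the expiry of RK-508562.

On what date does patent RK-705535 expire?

2005-11-30

Natural term of RK-705535:
  Base: filing + 15 years → 1 April 2003.
  Product Clearance Extension: +2062 days → 22 November 2008.
  Prosecution Delay Deduction: −274 days → 22 February 2008.
Expiry of referenced patent RK-508562:
  Base: filing + 15 years → 13 April 2002.
  Product Clearance Extension: +1534 days → 25 June 2006.
  Prosecution Delay Deduction: −207 days → 30 November 2005.
Terminal disclaimer: RK-705535 expires on the earlier of 22 February 2008 and 30 November 2005.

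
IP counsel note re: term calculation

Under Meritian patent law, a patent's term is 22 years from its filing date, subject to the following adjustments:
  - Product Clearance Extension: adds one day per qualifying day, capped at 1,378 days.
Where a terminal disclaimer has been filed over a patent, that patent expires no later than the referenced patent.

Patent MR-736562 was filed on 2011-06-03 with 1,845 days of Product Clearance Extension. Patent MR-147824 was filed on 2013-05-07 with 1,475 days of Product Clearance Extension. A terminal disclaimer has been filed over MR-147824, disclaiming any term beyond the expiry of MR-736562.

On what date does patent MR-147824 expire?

Natural term of MR-147824:
  Base: filing + 22 years → 7 May 2035.
  Product Clearance Extension: 1475 days claimed exceeds the 1378-day cap, so +1378 days → 13 February 2039.
Expiry of referenced patent MR-736562:
  Base: filing + 22 years → 3 June 2033.
  Product Clearance Extension: 1845 days claimed exceeds the 1378-day cap, so +1378 days → 12 March 2037.
Terminal disclaimer: MR-147824 expires on the earlier of 13 February 2039 and 12 March 2037.

March 12, 2037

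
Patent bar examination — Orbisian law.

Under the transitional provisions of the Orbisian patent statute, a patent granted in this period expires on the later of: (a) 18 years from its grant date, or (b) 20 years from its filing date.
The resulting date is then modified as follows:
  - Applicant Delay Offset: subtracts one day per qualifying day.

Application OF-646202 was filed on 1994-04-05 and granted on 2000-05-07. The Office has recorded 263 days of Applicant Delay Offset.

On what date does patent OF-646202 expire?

2017-08-17

(a) grant + 18 years → 7 May 2018.
(b) filing + 20 years → 5 April 2014.
Later of the two: 7 May 2018.
Applicant Delay Offset: −263 days → 17 August 2017.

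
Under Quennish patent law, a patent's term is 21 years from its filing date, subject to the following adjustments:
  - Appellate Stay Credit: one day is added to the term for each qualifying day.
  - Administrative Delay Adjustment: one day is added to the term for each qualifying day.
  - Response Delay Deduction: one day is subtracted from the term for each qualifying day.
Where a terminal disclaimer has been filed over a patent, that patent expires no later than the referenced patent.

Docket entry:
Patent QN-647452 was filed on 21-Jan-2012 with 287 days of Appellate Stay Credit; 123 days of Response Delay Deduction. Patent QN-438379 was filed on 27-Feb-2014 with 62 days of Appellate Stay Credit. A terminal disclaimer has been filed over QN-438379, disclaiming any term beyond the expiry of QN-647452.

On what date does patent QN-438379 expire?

Natural term of QN-438379:
  Base: filing + 21 years → 27 February 2035.
  Appellate Stay Credit: +62 days → 30 April 2035.
Expiry of referenced patent QN-647452:
  Base: filing + 21 years → 21 January 2033.
  Appellate Stay Credit: +287 days → 4 November 2033.
  Response Delay Deduction: −123 days → 4 July 2033.
Terminal disclaimer: QN-438379 expires on the earlier of 30 April 2035 and 4 July 2033.

2033-07-04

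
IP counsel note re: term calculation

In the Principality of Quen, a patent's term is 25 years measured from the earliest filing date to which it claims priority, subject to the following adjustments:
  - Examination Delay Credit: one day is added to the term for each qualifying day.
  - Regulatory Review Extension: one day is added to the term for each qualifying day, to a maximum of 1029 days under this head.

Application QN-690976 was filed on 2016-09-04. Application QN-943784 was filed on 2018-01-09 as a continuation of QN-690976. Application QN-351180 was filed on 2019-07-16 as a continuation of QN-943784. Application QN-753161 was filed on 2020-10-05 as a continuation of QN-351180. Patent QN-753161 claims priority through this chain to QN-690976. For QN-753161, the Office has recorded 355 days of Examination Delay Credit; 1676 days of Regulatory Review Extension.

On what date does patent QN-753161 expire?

Earliest priority filing: 4 September 2016.
Base term: 4 September 2016 + 25 years → 4 September 2041.
Examination Delay Credit: +355 days → 25 August 2042.
Regulatory Review Extension: 1676 days claimed exceeds the 1029-day cap, so +1029 days → 19 June 2045.

June 19, 2045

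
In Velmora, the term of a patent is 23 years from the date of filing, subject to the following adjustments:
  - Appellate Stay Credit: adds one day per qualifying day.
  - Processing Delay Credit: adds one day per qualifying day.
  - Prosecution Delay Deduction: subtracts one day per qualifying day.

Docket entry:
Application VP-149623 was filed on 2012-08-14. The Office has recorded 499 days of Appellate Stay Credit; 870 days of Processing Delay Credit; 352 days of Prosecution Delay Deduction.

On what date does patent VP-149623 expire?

May 27, 2038

Base term: filing date + 23 years → 14 August 2035.
Appellate Stay Credit: +499 days → 25 December 2036.
Processing Delay Credit: +870 days → 14 May 2039.
Prosecution Delay Deduction: −352 days → 27 May 2038.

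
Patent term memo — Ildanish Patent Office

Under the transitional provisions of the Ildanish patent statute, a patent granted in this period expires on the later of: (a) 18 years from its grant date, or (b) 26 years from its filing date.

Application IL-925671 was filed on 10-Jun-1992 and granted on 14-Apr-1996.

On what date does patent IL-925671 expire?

2018-06-10

(a) grant + 18 years → 14 April 2014.
(b) filing + 26 years → 10 June 2018.
Later of the two: 10 June 2018.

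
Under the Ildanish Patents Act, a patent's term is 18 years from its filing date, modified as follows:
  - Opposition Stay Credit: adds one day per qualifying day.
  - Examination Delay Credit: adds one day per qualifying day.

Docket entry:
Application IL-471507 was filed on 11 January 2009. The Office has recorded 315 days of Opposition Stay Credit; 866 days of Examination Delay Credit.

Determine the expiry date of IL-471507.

April 6, 2030

Base term: filing date + 18 years → 11 January 2027.
Opposition Stay Credit: +315 days → 22 November 2027.
Examination Delay Credit: +866 days → 6 April 2030.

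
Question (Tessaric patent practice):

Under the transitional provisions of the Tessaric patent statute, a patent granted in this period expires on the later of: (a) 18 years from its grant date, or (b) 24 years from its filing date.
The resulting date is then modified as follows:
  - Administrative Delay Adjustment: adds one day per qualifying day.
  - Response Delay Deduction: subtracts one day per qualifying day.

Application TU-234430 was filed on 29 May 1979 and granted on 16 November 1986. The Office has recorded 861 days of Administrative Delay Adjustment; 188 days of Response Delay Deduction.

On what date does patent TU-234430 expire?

September 20, 2006

(a) grant + 18 years → 16 November 2004.
(b) filing + 24 years → 29 May 2003.
Later of the two: 16 November 2004.
Administrative Delay Adjustment: +861 days → 27 March 2007.
Response Delay Deduction: −188 days → 20 September 2006.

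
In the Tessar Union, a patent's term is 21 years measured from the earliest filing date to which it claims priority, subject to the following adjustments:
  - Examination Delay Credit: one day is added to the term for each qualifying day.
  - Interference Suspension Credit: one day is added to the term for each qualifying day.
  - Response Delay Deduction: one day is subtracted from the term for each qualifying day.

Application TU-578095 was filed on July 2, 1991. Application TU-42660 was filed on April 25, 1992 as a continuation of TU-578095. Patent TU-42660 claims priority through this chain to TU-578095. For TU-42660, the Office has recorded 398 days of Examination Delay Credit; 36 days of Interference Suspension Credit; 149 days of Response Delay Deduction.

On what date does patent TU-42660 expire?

Earliest priority filing: 2 July 1991.
Base term: 2 July 1991 + 21 years → 2 July 2012.
Examination Delay Credit: +398 days → 4 August 2013.
Interference Suspension Credit: +36 days → 9 September 2013.
Response Delay Deduction: −149 days → 13 April 2013.

2013-04-13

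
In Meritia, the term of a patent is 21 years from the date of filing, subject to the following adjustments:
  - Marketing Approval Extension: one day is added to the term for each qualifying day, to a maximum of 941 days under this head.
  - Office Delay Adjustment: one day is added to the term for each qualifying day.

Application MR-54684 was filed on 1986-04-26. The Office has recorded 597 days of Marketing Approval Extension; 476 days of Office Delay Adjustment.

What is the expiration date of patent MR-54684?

2010-04-03

Base term: filing date + 21 years → 26 April 2007.
Marketing Approval Extension: 597 days (within the 941-day cap) → +597 days → 13 December 2008.
Office Delay Adjustment: +476 days → 3 April 2010.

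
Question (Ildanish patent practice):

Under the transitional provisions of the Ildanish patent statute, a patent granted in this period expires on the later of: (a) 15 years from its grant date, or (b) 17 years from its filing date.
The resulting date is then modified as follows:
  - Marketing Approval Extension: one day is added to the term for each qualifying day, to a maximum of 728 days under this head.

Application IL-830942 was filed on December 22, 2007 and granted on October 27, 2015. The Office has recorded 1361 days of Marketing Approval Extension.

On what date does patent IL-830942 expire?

(a) grant + 15 years → 27 October 2030.
(b) filing + 17 years → 22 December 2024.
Later of the two: 27 October 2030.
Marketing Approval Extension: 1361 days claimed exceeds the 728-day cap, so +728 days → 24 October 2032.

2032-10-24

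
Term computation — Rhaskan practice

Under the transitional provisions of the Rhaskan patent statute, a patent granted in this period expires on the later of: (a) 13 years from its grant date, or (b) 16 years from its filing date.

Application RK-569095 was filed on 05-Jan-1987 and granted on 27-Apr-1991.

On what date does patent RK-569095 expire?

(a) grant + 13 years → 27 April 2004.
(b) filing + 16 years → 5 January 2003.
Later of the two: 27 April 2004.

2004-04-27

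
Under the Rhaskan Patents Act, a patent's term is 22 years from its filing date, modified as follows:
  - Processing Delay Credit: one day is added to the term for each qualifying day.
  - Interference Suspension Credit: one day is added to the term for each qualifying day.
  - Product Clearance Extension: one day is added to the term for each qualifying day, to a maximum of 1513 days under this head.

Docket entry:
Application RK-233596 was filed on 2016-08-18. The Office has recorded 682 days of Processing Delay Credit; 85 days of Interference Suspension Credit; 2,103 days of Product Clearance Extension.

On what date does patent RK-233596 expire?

Base term: filing date + 22 years → 18 August 2038.
Processing Delay Credit: +682 days → 30 June 2040.
Interference Suspension Credit: +85 days → 23 September 2040.
Product Clearance Extension: 2103 days claimed exceeds the 1513-day cap, so +1513 days → 14 November 2044.

November 14, 2044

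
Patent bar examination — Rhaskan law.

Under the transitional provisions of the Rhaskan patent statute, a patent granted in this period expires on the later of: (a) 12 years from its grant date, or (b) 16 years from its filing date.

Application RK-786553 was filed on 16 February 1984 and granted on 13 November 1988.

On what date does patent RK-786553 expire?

2000-11-13

(a) grant + 12 years → 13 November 2000.
(b) filing + 16 years → 16 February 2000.
Later of the two: 13 November 2000.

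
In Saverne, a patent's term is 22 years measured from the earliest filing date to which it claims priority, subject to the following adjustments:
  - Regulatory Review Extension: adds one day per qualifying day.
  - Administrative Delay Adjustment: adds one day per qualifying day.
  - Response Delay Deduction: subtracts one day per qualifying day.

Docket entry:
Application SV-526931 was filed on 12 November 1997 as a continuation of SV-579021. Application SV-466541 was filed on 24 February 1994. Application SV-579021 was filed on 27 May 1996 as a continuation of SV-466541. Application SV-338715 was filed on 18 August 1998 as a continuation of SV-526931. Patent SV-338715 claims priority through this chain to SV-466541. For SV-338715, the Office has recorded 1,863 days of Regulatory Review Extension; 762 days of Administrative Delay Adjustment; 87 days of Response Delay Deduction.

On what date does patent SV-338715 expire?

2023-02-05

Earliest priority filing: 24 February 1994.
Base term: 24 February 1994 + 22 years → 24 February 2016.
Regulatory Review Extension: +1863 days → 1 April 2021.
Administrative Delay Adjustment: +762 days → 3 May 2023.
Response Delay Deduction: −87 days → 5 February 2023.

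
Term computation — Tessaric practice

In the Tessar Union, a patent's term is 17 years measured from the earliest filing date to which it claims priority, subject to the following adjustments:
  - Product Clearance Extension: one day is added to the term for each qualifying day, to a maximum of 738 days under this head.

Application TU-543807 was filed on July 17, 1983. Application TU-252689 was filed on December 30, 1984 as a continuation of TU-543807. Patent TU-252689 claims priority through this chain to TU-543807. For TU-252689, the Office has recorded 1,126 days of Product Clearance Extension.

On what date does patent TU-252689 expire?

Earliest priority filing: 17 July 1983.
Base term: 17 July 1983 + 17 years → 17 July 2000.
Product Clearance Extension: 1126 days claimed exceeds the 738-day cap, so +738 days → 25 July 2002.

2002-07-25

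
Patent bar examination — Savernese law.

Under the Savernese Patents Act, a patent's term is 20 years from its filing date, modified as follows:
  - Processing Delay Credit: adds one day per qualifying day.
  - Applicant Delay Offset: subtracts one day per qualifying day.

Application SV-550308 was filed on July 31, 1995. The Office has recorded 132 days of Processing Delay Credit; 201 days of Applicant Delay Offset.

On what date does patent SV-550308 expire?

May 23, 2015

Base term: filing date + 20 years → 31 July 2015.
Processing Delay Credit: +132 days → 10 December 2015.
Applicant Delay Offset: −201 days → 23 May 2015.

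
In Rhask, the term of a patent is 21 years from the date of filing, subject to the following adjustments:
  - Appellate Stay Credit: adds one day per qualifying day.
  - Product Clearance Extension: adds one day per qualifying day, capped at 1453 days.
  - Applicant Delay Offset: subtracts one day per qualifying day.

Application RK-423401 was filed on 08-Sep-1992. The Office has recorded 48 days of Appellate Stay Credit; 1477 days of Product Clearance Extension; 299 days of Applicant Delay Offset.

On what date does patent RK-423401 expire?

December 23, 2016

Base term: filing date + 21 years → 8 September 2013.
Appellate Stay Credit: +48 days → 26 October 2013.
Product Clearance Extension: 1477 days claimed exceeds the 1453-day cap, so +1453 days → 18 October 2017.
Applicant Delay Offset: −299 days → 23 December 2016.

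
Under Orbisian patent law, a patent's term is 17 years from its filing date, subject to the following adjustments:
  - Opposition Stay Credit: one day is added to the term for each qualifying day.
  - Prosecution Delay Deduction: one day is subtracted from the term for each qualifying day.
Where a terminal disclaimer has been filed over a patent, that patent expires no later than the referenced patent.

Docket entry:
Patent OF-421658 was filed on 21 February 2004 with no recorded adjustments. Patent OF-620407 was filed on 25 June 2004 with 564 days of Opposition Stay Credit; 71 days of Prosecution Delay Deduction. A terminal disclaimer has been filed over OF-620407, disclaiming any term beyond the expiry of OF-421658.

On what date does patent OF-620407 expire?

Natural term of OF-620407:
  Base: filing + 17 years → 25 June 2021.
  Opposition Stay Credit: +564 days → 10 January 2023.
  Prosecution Delay Deduction: −71 days → 31 October 2022.
Expiry of referenced patent OF-421658:
  Base: filing + 17 years → 21 February 2021.
Terminal disclaimer: OF-620407 expires on the earlier of 31 October 2022 and 21 February 2021.

February 21, 2021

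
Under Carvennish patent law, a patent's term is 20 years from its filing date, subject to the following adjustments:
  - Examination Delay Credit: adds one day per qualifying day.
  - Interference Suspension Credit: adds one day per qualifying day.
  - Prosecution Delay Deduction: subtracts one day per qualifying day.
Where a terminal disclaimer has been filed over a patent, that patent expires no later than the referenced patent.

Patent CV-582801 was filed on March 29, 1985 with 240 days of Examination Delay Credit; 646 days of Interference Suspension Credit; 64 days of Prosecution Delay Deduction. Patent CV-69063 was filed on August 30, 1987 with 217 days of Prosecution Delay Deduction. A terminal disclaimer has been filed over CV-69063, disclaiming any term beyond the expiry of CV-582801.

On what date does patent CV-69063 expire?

2007-01-25

Natural term of CV-69063:
  Base: filing + 20 years → 30 August 2007.
  Prosecution Delay Deduction: −217 days → 25 January 2007.
Expiry of referenced patent CV-582801:
  Base: filing + 20 years → 29 March 2005.
  Examination Delay Credit: +240 days → 24 November 2005.
  Interference Suspension Credit: +646 days → 1 September 2007.
  Prosecution Delay Deduction: −64 days → 29 June 2007.
Terminal disclaimer: CV-69063 expires on the earlier of 25 January 2007 and 29 June 2007.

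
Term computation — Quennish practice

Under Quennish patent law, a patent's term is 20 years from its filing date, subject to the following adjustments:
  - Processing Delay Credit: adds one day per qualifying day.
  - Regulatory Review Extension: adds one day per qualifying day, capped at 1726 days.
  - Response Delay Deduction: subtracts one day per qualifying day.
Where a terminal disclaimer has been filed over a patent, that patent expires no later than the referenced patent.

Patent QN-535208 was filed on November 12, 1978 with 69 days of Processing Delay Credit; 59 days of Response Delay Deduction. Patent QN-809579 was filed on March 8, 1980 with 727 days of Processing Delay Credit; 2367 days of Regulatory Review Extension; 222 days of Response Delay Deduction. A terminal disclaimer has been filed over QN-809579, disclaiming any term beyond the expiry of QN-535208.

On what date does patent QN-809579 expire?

November 22, 1998

Natural term of QN-809579:
  Base: filing + 20 years → 8 March 2000.
  Processing Delay Credit: +727 days → 5 March 2002.
  Regulatory Review Extension: 2367 days claimed exceeds the 1726-day cap, so +1726 days → 25 November 2006.
  Response Delay Deduction: −222 days → 17 April 2006.
Expiry of referenced patent QN-535208:
  Base: filing + 20 years → 12 November 1998.
  Processing Delay Credit: +69 days → 20 January 1999.
  Response Delay Deduction: −59 days → 22 November 1998.
Terminal disclaimer: QN-809579 expires on the earlier of 17 April 2006 and 22 November 1998.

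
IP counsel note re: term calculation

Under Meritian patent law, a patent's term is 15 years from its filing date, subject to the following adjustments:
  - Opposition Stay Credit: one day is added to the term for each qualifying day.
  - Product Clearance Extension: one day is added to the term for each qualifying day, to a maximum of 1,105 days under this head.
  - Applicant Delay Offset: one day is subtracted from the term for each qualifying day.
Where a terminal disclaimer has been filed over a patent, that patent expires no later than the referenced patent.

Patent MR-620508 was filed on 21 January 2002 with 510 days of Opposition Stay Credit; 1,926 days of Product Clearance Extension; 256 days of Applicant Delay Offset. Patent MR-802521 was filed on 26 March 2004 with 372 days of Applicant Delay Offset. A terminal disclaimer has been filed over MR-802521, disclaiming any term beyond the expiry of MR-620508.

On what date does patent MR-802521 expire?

Natural term of MR-802521:
  Base: filing + 15 years → 26 March 2019.
  Applicant Delay Offset: −372 days → 19 March 2018.
Expiry of referenced patent MR-620508:
  Base: filing + 15 years → 21 January 2017.
  Opposition Stay Credit: +510 days → 15 June 2018.
  Product Clearance Extension: 1926 days claimed exceeds the 1105-day cap, so +1105 days → 24 June 2021.
  Applicant Delay Offset: −256 days → 11 October 2020.
Terminal disclaimer: MR-802521 expires on the earlier of 19 March 2018 and 11 October 2020.

2018-03-19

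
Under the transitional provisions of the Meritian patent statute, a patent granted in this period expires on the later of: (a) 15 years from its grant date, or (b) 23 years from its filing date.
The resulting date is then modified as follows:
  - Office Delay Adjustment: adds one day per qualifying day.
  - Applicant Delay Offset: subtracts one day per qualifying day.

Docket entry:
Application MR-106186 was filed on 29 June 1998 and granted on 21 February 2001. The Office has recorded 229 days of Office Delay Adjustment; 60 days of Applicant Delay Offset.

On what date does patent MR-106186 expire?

(a) grant + 15 years → 21 February 2016.
(b) filing + 23 years → 29 June 2021.
Later of the two: 29 June 2021.
Office Delay Adjustment: +229 days → 13 February 2022.
Applicant Delay Offset: −60 days → 15 December 2021.

December 15, 2021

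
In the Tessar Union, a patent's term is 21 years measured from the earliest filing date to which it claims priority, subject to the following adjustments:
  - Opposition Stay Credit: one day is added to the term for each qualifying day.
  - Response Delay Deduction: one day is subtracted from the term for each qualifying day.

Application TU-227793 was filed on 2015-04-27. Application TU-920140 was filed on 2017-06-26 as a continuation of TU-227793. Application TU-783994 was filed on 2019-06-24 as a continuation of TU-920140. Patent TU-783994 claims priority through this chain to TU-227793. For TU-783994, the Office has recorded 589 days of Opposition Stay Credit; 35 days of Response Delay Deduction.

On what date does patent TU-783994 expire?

November 2, 2037

Earliest priority filing: 27 April 2015.
Base term: 27 April 2015 + 21 years → 27 April 2036.
Opposition Stay Credit: +589 days → 7 December 2037.
Response Delay Deduction: −35 days → 2 November 2037.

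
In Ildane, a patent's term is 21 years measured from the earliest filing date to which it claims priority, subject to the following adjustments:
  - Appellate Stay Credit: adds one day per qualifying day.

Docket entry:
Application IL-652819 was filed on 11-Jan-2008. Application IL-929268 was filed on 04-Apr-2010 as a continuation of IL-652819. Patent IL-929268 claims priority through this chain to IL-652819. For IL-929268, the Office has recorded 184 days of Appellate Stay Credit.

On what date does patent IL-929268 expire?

2029-07-14

Earliest priority filing: 11 January 2008.
Base term: 11 January 2008 + 21 years → 11 January 2029.
Appellate Stay Credit: +184 days → 14 July 2029.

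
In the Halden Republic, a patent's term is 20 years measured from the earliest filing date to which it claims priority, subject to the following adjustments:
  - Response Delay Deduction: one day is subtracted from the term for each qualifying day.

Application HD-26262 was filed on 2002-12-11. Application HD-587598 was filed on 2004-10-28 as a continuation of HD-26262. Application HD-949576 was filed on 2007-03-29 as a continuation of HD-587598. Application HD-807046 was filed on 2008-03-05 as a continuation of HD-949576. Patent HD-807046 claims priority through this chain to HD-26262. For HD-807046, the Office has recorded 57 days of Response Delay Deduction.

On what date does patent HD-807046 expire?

Earliest priority filing: 11 December 2002.
Base term: 11 December 2002 + 20 years → 11 December 2022.
Response Delay Deduction: −57 days → 15 October 2022.

2022-10-15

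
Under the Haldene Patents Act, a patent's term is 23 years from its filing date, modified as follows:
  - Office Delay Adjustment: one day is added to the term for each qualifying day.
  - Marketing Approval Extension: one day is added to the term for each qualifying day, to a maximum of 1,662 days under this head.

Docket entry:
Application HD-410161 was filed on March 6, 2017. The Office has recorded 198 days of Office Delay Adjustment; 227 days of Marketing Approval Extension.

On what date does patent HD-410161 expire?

2041-05-05

Base term: filing date + 23 years → 6 March 2040.
Office Delay Adjustment: +198 days → 20 September 2040.
Marketing Approval Extension: 227 days (within the 1662-day cap) → +227 days → 5 May 2041.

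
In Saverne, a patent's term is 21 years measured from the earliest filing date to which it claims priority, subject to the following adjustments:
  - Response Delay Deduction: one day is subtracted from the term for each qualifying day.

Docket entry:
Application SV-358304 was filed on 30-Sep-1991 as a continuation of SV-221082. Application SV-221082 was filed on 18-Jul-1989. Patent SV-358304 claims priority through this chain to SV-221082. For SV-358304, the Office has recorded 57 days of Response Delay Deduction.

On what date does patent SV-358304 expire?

Earliest priority filing: 18 July 1989.
Base term: 18 July 1989 + 21 years → 18 July 2010.
Response Delay Deduction: −57 days → 22 May 2010.

May 22, 2010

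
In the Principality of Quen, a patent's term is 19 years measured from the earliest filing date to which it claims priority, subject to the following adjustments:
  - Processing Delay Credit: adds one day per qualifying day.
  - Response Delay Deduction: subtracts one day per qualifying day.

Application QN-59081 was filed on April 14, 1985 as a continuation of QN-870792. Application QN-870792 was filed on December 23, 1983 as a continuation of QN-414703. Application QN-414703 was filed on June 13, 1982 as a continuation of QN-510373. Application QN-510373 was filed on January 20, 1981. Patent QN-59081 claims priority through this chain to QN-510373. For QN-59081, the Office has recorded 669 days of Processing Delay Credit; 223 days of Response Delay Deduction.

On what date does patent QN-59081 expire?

Earliest priority filing: 20 January 1981.
Base term: 20 January 1981 + 19 years → 20 January 2000.
Processing Delay Credit: +669 days → 19 November 2001.
Response Delay Deduction: −223 days → 10 April 2001.

2001-04-10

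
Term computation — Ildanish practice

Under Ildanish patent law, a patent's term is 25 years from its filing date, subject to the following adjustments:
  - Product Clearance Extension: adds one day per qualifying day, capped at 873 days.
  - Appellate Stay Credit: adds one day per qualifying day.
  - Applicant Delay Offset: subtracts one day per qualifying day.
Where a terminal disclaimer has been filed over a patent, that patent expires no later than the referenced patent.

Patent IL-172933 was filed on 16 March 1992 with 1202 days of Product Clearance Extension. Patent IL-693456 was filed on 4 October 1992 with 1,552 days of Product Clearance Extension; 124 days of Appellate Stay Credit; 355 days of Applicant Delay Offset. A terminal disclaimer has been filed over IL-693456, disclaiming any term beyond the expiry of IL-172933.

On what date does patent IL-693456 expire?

July 8, 2019

Natural term of IL-693456:
  Base: filing + 25 years → 4 October 2017.
  Product Clearance Extension: 1552 days claimed exceeds the 873-day cap, so +873 days → 24 February 2020.
  Appellate Stay Credit: +124 days → 27 June 2020.
  Applicant Delay Offset: −355 days → 8 July 2019.
Expiry of referenced patent IL-172933:
  Base: filing + 25 years → 16 March 2017.
  Product Clearance Extension: 1202 days claimed exceeds the 873-day cap, so +873 days → 6 August 2019.
Terminal disclaimer: IL-693456 expires on the earlier of 8 July 2019 and 6 August 2019.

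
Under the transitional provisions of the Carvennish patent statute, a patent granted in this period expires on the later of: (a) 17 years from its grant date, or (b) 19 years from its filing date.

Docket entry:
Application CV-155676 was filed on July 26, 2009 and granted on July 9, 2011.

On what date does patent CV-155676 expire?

(a) grant + 17 years → 9 July 2028.
(b) filing + 19 years → 26 July 2028.
Later of the two: 26 July 2028.

July 26, 2028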